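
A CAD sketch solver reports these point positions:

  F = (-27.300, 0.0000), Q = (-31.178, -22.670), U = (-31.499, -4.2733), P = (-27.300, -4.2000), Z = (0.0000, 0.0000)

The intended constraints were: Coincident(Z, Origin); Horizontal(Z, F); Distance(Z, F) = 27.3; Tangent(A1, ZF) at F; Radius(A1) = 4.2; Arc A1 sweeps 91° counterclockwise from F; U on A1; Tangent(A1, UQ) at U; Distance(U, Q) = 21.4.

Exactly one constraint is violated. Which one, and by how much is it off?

Distance(U, Q) = 21.4 — off by 3.00.

Z = (0.00, 0.00) ✓; Z.y = 0.00, F.y = 0.00 ✓; |ZF| = 27.30 ✓; ∠(PF, FZ) = 90.00° ✓; |PF| = 4.200 ✓; bearing(P→U) − bearing(P→F) = 91.00° ✓; |PU| = 4.200 ✓; ∠(PU, UQ) = 90.00° ✓; |UQ| = 18.40 ✗.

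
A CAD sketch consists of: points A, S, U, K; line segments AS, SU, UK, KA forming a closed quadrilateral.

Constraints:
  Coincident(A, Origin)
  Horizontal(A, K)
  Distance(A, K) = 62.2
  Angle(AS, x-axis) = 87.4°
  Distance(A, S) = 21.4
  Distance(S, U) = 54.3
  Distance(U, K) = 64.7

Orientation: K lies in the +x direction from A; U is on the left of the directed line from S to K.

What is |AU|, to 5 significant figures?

71.729

A is at the origin; AK is horizontal with |AK| = 62.2 and K in +x, so K = (62.2, 0). AS runs at 87.4° with |AS| = 21.4, so S = (0.97077, 21.378). U is determined by |SU| = 54.3 and |UK| = 64.7 together: it lies at the intersection of circle(S, 54.3) and circle(K, 64.7). With |SK| = 64.854, the foot of the radical line on SK is 22.886 from S and the perpendicular offset is √(54.3² − 22.886²) = 49.242. Taking the left-of-SK solution: U = (38.809, 60.324).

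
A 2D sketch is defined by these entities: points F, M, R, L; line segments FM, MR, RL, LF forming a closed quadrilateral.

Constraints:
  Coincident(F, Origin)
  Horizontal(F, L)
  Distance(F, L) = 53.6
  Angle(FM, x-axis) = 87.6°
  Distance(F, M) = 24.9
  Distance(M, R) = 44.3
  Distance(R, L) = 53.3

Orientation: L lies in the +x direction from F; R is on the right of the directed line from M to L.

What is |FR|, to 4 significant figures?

19.72

Checks: |MR| = 44.30 ✓; |RL| = 53.30 ✓.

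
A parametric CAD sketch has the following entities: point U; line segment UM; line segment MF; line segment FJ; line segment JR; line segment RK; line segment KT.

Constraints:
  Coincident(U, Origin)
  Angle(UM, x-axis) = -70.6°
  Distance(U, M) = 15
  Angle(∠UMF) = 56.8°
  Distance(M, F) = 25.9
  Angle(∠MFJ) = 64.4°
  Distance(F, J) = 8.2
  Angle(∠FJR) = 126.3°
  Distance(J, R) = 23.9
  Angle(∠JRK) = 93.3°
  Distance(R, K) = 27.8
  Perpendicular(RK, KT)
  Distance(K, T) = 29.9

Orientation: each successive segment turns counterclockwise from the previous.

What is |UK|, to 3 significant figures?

32.0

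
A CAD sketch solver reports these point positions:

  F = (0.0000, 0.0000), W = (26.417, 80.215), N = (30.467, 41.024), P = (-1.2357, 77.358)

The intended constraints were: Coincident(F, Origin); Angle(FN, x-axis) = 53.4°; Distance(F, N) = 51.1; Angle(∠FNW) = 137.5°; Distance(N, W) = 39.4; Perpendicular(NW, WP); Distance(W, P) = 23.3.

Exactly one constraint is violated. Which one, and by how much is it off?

Distance(W, P) = 23.3 — off by 4.50.

F = (0.00, 0.00) ✓; FN at 53.40° ✓; |FN| = 51.10 ✓; ∠FNW = 137.5° ✓; |NW| = 39.40 ✓; ∠(NW, WP) = 90.00° ✓; |WP| = 27.80 ✗.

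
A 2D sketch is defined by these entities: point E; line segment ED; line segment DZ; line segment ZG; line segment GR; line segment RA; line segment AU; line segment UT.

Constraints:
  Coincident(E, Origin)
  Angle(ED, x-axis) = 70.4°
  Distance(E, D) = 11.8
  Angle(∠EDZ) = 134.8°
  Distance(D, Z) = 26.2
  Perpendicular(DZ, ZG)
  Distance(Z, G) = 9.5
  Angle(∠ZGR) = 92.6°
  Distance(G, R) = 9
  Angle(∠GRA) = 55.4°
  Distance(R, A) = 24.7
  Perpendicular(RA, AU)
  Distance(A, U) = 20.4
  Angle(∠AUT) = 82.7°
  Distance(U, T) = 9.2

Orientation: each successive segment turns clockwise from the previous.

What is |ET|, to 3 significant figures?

50.1

E is at the origin; ED runs at 70.4° with length 11.8, so D = (3.96, 11.1). ∠EDZ = 134.8° gives DZ at 25.2° from the x-axis; with |DZ| = 26.2, Z = (27.7, 22.3). DZ is perpendicular to ZG, so ZG runs at -64.8°; with |ZG| = 9.5, G = (31.7, 13.7). ∠ZGR = 92.6° gives GR at -152° from the x-axis; with |GR| = 9.0, R = (23.7, 9.48). ∠GRA = 55.4° gives RA at 83.2° from the x-axis; with |RA| = 24.7, A = (26.7, 34.0). RA ⟂ AU, so AU runs at -6.80°; with |AU| = 20.4, U = (46.9, 31.6). ∠AUT = 82.7° gives UT at -104° from the x-axis; with |UT| = 9.2, T = (44.7, 22.7). Then |ET| = |T − E| = 50.1.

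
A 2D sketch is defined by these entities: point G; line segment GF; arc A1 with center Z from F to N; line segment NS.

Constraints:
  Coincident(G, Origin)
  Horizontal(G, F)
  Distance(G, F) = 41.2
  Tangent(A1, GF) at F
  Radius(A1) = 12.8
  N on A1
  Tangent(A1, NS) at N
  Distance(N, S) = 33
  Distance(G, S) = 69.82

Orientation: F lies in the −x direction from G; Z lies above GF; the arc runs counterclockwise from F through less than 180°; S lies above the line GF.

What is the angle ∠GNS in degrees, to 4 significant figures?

162.9°

G is at the origin; GF is horizontal with |GF| = 41.2 and F on the −x side, so F = (-41.20, 0.000). Since A1 is tangent to GF there, ZF ⟂ GF, so Z = F + (0, 12.8) = (-41.20, 12.80). Since ZN ⟂ NS (tangency), |ZS| = √(12.8² + 33.0²) = 35.40 regardless of where N sits on A1. So S lies on both circle(G, 69.82) and circle(Z, 35.40); the above-GF intersection is S = (-52.11, 46.47). N is the foot of the tangent from S: N = (-31.27, 20.88).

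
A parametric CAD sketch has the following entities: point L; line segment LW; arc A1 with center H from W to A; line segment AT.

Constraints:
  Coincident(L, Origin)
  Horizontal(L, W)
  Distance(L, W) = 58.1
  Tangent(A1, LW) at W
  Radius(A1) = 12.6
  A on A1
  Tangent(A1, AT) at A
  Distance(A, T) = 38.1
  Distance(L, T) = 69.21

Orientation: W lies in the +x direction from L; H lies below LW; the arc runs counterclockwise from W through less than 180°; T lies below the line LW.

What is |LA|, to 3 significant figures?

47.3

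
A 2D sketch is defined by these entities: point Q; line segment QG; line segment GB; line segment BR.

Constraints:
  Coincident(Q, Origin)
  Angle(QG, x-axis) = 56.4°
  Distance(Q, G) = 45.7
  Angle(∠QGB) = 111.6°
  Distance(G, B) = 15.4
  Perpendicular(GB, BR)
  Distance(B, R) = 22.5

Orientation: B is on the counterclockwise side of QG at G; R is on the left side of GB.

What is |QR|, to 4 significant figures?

37.92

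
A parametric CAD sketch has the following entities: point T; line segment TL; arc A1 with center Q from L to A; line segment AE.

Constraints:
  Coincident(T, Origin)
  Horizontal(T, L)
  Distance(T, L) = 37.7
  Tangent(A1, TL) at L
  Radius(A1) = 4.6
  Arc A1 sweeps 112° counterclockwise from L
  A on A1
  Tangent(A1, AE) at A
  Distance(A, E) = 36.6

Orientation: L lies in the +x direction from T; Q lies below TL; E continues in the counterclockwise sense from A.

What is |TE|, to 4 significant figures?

62.00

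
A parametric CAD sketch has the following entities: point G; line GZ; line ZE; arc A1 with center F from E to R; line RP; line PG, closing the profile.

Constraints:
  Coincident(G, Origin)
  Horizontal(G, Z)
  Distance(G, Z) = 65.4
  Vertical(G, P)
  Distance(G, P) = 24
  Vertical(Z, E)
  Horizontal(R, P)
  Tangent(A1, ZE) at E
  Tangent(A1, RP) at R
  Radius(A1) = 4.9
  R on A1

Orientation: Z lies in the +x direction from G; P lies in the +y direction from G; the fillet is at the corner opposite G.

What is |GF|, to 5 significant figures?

63.443

G and P share the same x with |GP| = 24.0 and P on the +y side, so P = (0.0000, 24.000). The virtual corner opposite G is at (65.400, 24.000). A1 meets ZE tangentially, so FE is at right angles to ZE and since A1 is tangent to RP there, FR ⟂ RP, with radius 4.9, so the center F sits 4.9 in from both sides at F = (60.500, 19.100). Then |GF| = |F − G| = 63.443.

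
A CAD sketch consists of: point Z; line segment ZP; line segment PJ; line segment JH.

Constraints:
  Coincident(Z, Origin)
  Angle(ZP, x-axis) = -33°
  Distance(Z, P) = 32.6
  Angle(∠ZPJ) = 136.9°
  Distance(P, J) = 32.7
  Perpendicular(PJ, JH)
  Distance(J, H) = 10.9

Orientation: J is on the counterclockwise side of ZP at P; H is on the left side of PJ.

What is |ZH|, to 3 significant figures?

57.6

Z is at the origin; ZP runs at -33.0° with length 32.6, so P = 32.6·(cos -33.0°, sin -33.0°) = (27.3, -17.8). ∠ZPJ = 136.9°, so PJ runs at -33.0° + (180° − 136.9°) = 10.1° from the x-axis; with |PJ| = 32.7, J = P + 32.7·(cos 10.1°, sin 10.1°) = (59.5, -12.0). PJ is perpendicular to JH; with |JH| = 10.9 on the left of PJ, H = J + 10.9·(-0.175, 0.985) = (57.6, -1.29). Then |ZH| = |H − Z| = 57.6.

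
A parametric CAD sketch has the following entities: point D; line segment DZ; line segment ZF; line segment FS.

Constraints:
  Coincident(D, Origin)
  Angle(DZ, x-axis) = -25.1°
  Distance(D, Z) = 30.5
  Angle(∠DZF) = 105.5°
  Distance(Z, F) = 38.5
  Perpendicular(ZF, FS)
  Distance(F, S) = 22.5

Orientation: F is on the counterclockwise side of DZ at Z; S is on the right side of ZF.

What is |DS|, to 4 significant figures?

69.78

D is at the origin; DZ runs at -25.1° with length 30.5, so Z = 30.5·(cos -25.1°, sin -25.1°) = (27.62, -12.94). ∠DZF = 105.5°, so ZF runs at -25.1° + (180° − 105.5°) = 49.40° from the x-axis; with |ZF| = 38.5, F = Z + 38.5·(cos 49.40°, sin 49.40°) = (52.67, 16.29). The perpendicularity gives FS at right angles to ZF; with |FS| = 22.5 on the right of ZF, S = F + 22.5·(0.7593, -0.6508) = (69.76, 1.651). Then |DS| = |S − D| = 69.78.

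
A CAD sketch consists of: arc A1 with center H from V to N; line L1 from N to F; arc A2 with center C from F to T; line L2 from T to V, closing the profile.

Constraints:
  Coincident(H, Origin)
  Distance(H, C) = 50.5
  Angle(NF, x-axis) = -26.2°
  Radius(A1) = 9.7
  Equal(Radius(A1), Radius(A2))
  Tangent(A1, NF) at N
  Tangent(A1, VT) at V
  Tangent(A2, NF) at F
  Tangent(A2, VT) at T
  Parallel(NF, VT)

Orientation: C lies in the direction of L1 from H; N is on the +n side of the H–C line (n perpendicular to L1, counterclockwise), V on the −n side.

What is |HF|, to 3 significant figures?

51.4

The slot axis is L1's direction at -26.2°, so u = (cos -26.2°, sin -26.2°) = (0.897, -0.442) and n = (−sin -26.2°, cos -26.2°) = (0.442, 0.897). H is at the origin and C lies 50.5 along u from H, so C = 50.5·u = (45.3, -22.3). Tangency of A1 to both parallel lines with radius 9.7 puts N and V at H ± 9.7·n: N = (4.28, 8.70), V = (-4.28, -8.70). Equal radii place F and T the same way about C: F = C + 9.7·n = (49.6, -13.6), T = C − 9.7·n = (41.0, -31.0). Then |HF| = |F − H| = 51.4.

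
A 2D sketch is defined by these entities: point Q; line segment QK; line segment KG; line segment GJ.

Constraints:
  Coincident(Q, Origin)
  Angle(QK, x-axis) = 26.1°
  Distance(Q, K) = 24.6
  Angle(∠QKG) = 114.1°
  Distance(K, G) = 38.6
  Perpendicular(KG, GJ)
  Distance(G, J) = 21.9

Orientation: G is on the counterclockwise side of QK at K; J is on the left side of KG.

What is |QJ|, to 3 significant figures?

48.6

Q is at the origin; QK runs at 26.1° with length 24.6, so K = 24.6·(cos 26.1°, sin 26.1°) = (22.1, 10.8). ∠QKG = 114.1°, so KG runs at 26.1° + (180° − 114.1°) = 92.0° from the x-axis; with |KG| = 38.6, G = K + 38.6·(cos 92.0°, sin 92.0°) = (20.7, 49.4). KG is perpendicular to GJ; with |GJ| = 21.9 on the left of KG, J = G + 21.9·(-0.999, -0.0349) = (-1.14, 48.6). Then |QJ| = |J − Q| = 48.6.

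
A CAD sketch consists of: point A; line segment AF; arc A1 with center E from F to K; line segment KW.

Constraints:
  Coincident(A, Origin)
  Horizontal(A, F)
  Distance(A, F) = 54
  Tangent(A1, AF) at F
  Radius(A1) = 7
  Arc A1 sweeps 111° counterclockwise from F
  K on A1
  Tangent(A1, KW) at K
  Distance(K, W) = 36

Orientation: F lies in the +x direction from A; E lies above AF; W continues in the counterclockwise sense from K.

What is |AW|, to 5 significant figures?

64.250

A is at the origin; A and F share the same y with |AF| = 54.0 and F on the +x side, so F = (54.000, 0.0000). Since A1 is tangent to AF there, EF ⟂ AF, so E = F + (0, 7) = (54.000, 7.0000). On A1, F sits at bearing -90° from E; a 111° counterclockwise sweep puts K at bearing 21°, so K = E + 7.0·(cos 21°, sin 21°) = (60.535, 9.5086). Tangency of A1 to KW means the radius EK is perpendicular to KW, so KW runs along (−sin 21°, cos 21°); with |KW| = 36.0, W = (47.634, 43.117). Then |AW| = |W − A| = 64.250.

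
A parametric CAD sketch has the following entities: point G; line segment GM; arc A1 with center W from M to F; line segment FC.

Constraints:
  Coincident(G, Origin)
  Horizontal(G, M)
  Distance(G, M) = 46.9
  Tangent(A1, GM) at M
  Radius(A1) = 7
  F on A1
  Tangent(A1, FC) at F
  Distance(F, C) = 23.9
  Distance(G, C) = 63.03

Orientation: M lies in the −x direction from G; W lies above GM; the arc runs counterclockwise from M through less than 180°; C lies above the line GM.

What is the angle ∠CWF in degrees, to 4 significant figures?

73.68°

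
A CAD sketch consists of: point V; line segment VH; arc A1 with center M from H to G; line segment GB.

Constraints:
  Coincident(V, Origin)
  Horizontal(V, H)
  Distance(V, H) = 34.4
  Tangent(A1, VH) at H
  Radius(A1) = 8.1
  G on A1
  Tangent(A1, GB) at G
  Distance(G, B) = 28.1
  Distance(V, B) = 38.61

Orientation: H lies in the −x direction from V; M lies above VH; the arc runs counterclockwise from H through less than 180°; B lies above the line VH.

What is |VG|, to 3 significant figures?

27.2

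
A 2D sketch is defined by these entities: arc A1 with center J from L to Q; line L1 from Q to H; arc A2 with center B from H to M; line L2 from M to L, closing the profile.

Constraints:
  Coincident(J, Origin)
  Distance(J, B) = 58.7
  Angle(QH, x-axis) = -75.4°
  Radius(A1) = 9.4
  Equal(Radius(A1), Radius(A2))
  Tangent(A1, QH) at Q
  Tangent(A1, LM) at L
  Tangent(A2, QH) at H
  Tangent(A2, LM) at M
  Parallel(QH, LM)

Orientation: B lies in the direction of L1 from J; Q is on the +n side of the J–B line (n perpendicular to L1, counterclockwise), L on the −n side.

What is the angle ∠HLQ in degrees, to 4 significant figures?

72.24°

The slot axis is L1's direction at -75.4°, so u = (cos -75.4°, sin -75.4°) = (0.2521, -0.9677) and n = (−sin -75.4°, cos -75.4°) = (0.9677, 0.2521). J is at the origin and B lies 58.7 along u from J, so B = 58.7·u = (14.80, -56.80). Tangency of A1 to both parallel lines with radius 9.4 puts Q and L at J ± 9.4·n: Q = (9.096, 2.369), L = (-9.096, -2.369). Equal radii place H and M the same way about B: H = B + 9.4·n = (23.89, -54.44), M = B − 9.4·n = (5.700, -59.17). Then cos ∠HLQ = LH·LQ / (|LH||LQ|), giving 72.24°.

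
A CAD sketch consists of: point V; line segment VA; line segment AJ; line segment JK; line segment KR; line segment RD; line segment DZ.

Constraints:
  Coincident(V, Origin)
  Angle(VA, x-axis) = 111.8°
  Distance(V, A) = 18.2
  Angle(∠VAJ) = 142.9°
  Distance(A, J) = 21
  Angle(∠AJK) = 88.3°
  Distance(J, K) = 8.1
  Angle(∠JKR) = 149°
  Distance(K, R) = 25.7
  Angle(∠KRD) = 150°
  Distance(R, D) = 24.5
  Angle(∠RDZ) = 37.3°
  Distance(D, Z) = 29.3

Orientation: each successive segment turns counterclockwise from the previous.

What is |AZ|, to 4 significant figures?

14.68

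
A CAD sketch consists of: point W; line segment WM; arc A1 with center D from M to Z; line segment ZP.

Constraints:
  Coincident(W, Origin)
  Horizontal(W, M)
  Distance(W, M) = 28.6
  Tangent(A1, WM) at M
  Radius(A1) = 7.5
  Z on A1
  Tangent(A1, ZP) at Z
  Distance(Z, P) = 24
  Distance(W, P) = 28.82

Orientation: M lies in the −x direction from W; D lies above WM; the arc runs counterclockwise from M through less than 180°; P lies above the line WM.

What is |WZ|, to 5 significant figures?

22.210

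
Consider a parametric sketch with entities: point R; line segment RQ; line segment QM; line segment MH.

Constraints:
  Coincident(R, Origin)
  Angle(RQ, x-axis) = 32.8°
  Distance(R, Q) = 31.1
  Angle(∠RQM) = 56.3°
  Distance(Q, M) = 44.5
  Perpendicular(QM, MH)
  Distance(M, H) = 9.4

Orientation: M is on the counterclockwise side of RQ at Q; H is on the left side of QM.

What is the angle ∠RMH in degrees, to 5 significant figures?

46.478°

∠RQM = 56.3°, so QM runs at 32.8° + (180° − 56.3°) = 156.50° from the x-axis; with |QM| = 44.5, M = Q + 44.5·(cos 156.50°, sin 156.50°) = (-14.668, 34.591). QM is perpendicular to MH; with |MH| = 9.4 on the left of QM, H = M + 9.4·(-0.39875, -0.91706) = (-18.416, 25.971). Then cos ∠RMH = MR·MH / (|MR||MH|), giving 46.478°.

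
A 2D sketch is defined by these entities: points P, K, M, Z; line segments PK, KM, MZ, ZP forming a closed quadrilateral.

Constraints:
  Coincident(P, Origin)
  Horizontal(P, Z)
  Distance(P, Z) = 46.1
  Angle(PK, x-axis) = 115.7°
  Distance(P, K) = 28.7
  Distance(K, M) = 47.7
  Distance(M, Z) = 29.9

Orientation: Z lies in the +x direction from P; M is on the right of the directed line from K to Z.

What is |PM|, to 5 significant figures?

21.101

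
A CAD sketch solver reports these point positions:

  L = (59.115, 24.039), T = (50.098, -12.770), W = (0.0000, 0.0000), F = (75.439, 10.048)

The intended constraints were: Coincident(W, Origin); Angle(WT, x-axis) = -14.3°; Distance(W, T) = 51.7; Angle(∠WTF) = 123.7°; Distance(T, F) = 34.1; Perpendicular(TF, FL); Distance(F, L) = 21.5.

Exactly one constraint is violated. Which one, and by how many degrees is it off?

Perpendicular(TF, FL) — off by 7.40°.

W = (0.00, 0.00) ✓; WT at -14.30° ✓; |WT| = 51.70 ✓; ∠WTF = 123.7° ✓; |TF| = 34.10 ✓; ∠(TF, FL) = 97.40° ✗; |FL| = 21.50 ✓.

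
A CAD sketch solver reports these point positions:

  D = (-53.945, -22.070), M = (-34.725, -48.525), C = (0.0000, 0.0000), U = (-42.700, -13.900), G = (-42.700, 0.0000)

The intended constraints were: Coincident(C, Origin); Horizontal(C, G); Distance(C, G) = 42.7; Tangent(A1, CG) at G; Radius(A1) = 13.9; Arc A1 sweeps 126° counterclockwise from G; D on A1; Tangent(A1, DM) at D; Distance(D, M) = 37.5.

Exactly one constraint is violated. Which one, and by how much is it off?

Distance(D, M) = 37.5 — off by 4.80.

C = (0.00, 0.00) ✓; C.y = 0.00, G.y = 0.00 ✓; |CG| = 42.70 ✓; ∠(UG, GC) = 90.00° ✓; |UG| = 13.90 ✓; bearing(U→D) − bearing(U→G) = 126.0° ✓; |UD| = 13.90 ✓; ∠(UD, DM) = 90.00° ✓; |DM| = 32.70 ✗.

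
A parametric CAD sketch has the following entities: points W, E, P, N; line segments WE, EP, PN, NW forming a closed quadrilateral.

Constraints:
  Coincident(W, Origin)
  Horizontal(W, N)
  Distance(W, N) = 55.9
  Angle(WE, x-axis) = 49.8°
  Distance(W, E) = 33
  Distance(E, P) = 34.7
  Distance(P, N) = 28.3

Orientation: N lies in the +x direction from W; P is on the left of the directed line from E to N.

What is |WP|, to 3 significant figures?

62.6

W is at the origin; WN is horizontal with |WN| = 55.9 and N in +x, so N = (55.9, 0). WE runs at 49.8° with |WE| = 33.0, so E = (21.3, 25.2). P is determined by |EP| = 34.7 and |PN| = 28.3 together: it lies at the intersection of circle(E, 34.7) and circle(N, 28.3). With |EN| = 42.8, the foot of the radical line on EN is 26.1 from E and the perpendicular offset is √(34.7² − 26.1²) = 22.9. Taking the left-of-EN solution: P = (55.9, 28.3).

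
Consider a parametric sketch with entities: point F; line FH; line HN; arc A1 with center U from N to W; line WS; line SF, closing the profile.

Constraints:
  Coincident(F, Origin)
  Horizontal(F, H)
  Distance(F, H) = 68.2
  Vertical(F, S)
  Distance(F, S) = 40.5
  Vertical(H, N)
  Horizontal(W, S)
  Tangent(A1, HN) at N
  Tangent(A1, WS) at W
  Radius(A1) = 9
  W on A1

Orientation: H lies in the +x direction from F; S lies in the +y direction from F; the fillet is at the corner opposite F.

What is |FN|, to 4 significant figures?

75.12

F is at the origin; F and H share the same y with |FH| = 68.2 and H on the +x side, so H = (68.20, 0.000). FS is vertical with |FS| = 40.5 and S on the +y side, so S = (0.000, 40.50). The virtual corner opposite F is at (68.20, 40.50). Tangency of A1 to HN means the radius UN is perpendicular to HN and the tangent condition forces UW to be normal to WS, with radius 9.0, so the center U sits 9.0 in from both sides at U = (59.20, 31.50). That places the tangent points at N = (68.20, 31.50) on HN and W = (59.20, 40.50) on WS. Then |FN| = |N − F| = 75.12.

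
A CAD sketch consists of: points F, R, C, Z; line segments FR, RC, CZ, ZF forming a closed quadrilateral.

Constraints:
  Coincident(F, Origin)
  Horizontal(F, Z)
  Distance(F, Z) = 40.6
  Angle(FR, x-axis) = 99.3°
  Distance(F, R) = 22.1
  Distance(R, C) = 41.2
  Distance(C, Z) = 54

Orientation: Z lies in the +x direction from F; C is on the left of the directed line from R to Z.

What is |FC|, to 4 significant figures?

57.31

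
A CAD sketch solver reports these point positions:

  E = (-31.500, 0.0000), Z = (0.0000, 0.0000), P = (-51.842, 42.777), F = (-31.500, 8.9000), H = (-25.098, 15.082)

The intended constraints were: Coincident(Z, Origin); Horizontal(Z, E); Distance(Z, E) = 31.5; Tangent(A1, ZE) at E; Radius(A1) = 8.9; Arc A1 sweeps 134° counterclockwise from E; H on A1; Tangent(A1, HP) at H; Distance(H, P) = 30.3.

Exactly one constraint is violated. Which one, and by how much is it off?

Distance(H, P) = 30.3 — off by 8.20.

Z = (0.00, 0.00) ✓; Z.y = 0.00, E.y = 0.00 ✓; |ZE| = 31.50 ✓; ∠(FE, EZ) = 90.00° ✓; |FE| = 8.900 ✓; bearing(F→H) − bearing(F→E) = 134.0° ✓; |FH| = 8.900 ✓; ∠(FH, HP) = 90.00° ✓; |HP| = 38.50 ✗.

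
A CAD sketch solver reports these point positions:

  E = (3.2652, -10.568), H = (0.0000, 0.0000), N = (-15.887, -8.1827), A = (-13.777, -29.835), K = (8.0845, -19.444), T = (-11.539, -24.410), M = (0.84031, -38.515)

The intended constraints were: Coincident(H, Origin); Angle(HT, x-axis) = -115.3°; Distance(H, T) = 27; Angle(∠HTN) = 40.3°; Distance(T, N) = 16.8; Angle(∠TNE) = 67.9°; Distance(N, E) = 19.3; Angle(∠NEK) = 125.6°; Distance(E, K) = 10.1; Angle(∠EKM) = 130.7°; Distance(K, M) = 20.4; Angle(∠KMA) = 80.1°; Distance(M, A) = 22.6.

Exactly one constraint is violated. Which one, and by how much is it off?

Distance(M, A) = 22.6 — off by 5.60.

H = (0.00, 0.00) ✓; HT at -115.3° ✓; |HT| = 27.00 ✓; ∠HTN = 40.30° ✓; |TN| = 16.80 ✓; ∠TNE = 67.90° ✓; |NE| = 19.30 ✓; ∠NEK = 125.6° ✓; |EK| = 10.10 ✓; ∠EKM = 130.7° ✓; |KM| = 20.40 ✓; ∠KMA = 80.10° ✓; |MA| = 17.00 ✗.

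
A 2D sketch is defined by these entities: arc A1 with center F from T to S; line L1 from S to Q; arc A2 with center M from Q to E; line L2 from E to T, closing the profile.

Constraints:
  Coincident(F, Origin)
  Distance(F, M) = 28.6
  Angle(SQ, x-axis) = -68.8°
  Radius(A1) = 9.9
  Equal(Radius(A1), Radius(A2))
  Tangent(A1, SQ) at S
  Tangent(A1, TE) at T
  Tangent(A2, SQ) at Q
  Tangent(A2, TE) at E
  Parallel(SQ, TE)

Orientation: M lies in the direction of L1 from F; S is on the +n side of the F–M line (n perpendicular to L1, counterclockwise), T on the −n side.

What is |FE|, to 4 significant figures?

30.26

The slot axis is L1's direction at -68.8°, so u = (cos -68.8°, sin -68.8°) = (0.3616, -0.9323) and n = (−sin -68.8°, cos -68.8°) = (0.9323, 0.3616). F is at the origin and M lies 28.6 along u from F, so M = 28.6·u = (10.34, -26.66). Tangency of A1 to both parallel lines with radius 9.9 puts S and T at F ± 9.9·n: S = (9.230, 3.580), T = (-9.230, -3.580). Equal radii place Q and E the same way about M: Q = M + 9.9·n = (19.57, -23.08), E = M − 9.9·n = (1.112, -30.24). Then |FE| = |E − F| = 30.26.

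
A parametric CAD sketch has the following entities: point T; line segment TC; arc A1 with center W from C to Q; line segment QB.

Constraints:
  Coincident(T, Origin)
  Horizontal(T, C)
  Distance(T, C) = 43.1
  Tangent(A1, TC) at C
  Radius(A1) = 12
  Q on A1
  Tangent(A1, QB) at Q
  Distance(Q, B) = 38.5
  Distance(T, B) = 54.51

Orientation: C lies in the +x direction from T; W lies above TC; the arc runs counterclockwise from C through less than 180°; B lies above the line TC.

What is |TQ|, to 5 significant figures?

55.637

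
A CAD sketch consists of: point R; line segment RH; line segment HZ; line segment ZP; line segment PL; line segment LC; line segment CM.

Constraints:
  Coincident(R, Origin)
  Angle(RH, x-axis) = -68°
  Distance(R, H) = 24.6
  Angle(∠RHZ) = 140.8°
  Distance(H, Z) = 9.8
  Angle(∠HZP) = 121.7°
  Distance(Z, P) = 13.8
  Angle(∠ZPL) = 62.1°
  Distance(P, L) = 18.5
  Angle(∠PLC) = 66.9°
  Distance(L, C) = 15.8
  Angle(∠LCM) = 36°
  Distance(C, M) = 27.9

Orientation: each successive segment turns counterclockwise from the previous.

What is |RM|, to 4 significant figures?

32.24

R is at the origin; RH runs at -68.0° with length 24.6, so H = (9.215, -22.81). ∠RHZ = 140.8° gives HZ at -28.80° from the x-axis; with |HZ| = 9.8, Z = (17.80, -27.53). ∠HZP = 121.7° gives ZP at 29.50° from the x-axis; with |ZP| = 13.8, P = (29.81, -20.73). ∠ZPL = 62.1° gives PL at 147.4° from the x-axis; with |PL| = 18.5, L = (14.23, -10.77). ∠PLC = 66.9° gives LC at -99.50° from the x-axis; with |LC| = 15.8, C = (11.62, -26.35). ∠LCM = 36.0° gives CM at 44.50° from the x-axis; with |CM| = 27.9, M = (31.52, -6.795). Then |RM| = |M − R| = 32.24.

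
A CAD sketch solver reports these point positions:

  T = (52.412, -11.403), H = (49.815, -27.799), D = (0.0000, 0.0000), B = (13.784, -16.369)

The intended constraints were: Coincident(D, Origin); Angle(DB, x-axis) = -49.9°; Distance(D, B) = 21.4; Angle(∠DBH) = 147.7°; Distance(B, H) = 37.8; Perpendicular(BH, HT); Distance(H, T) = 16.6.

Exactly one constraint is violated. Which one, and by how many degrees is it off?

Perpendicular(BH, HT) — off by 8.60°.

D = (0.00, 0.00) ✓; DB at -49.90° ✓; |DB| = 21.40 ✓; ∠DBH = 147.7° ✓; |BH| = 37.80 ✓; ∠(BH, HT) = 98.60° ✗; |HT| = 16.60 ✓.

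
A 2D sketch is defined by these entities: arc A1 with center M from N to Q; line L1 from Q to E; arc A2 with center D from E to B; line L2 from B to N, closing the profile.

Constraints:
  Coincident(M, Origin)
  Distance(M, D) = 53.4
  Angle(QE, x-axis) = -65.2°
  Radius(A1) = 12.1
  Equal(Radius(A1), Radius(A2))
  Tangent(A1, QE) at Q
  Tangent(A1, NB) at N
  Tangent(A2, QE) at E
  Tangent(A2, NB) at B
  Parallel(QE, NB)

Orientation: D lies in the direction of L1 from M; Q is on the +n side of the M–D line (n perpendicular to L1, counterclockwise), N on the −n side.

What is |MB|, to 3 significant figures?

54.8

The slot axis is L1's direction at -65.2°, so u = (cos -65.2°, sin -65.2°) = (0.419, -0.908) and n = (−sin -65.2°, cos -65.2°) = (0.908, 0.419). M is at the origin and D lies 53.4 along u from M, so D = 53.4·u = (22.4, -48.5). Tangency of A1 to both parallel lines with radius 12.1 puts Q and N at M ± 12.1·n: Q = (11.0, 5.08), N = (-11.0, -5.08). Equal radii place E and B the same way about D: E = D + 12.1·n = (33.4, -43.4), B = D − 12.1·n = (11.4, -53.6). Then |MB| = |B − M| = 54.8.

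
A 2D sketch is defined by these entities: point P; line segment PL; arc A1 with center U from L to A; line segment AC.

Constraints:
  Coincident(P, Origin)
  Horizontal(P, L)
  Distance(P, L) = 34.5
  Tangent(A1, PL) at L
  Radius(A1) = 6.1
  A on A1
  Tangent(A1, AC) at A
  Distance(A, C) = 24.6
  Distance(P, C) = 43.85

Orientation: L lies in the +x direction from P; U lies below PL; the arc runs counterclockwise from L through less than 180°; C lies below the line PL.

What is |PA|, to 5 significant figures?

29.207

Checks: P = (0.00, 0.00) ✓; ∠(UL, LP) = 90.00° ✓; |UL| = 6.100 ✓; |UA| = 6.100 ✓; ∠(UA, AC) = 90.00° ✓; |AC| = 24.60 ✓; |PC| = 43.85 ✓.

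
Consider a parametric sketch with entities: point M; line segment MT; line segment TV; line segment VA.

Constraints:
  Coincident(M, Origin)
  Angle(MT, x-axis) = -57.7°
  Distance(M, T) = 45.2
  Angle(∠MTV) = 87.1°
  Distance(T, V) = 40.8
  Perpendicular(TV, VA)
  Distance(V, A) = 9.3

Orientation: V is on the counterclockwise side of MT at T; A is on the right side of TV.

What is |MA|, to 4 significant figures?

66.69

M is at the origin; MT runs at -57.7° with length 45.2, so T = 45.2·(cos -57.7°, sin -57.7°) = (24.15, -38.21). ∠MTV = 87.1°, so TV runs at -57.7° + (180° − 87.1°) = 35.20° from the x-axis; with |TV| = 40.8, V = T + 40.8·(cos 35.20°, sin 35.20°) = (57.49, -14.69). The perpendicularity gives VA at right angles to TV; with |VA| = 9.3 on the right of TV, A = V + 9.3·(0.5764, -0.8171) = (62.85, -22.29). Then |MA| = |A − M| = 66.69.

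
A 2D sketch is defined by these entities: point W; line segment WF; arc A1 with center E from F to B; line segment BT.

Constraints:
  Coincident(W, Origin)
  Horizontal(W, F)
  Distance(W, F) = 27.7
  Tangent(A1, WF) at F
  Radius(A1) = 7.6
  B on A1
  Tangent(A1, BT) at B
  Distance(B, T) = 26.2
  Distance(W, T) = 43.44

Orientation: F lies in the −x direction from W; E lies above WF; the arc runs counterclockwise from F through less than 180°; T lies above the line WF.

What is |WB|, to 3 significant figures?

22.3

W is at the origin; W and F share the same y with |WF| = 27.7 and F on the −x side, so F = (-27.7, 0.00). Since A1 is tangent to WF there, EF ⟂ WF, so E = F + (0, 7.6) = (-27.7, 7.60). Since EB ⟂ BT (tangency), |ET| = √(7.6² + 26.2²) = 27.3 regardless of where B sits on A1. So T lies on both circle(W, 43.44) and circle(E, 27.3); the above-WF intersection is T = (-26.0, 34.8). B is the foot of the tangent from T: B = (-20.3, 9.25).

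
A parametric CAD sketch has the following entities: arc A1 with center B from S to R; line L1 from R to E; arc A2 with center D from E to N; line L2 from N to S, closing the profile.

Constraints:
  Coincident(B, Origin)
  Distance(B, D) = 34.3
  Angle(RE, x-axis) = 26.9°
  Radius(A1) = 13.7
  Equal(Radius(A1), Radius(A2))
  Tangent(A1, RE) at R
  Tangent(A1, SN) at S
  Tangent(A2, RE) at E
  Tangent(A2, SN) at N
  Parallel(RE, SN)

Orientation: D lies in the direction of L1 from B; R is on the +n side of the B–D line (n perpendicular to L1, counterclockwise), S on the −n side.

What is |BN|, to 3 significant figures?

36.9

The slot axis is L1's direction at 26.9°, so u = (cos 26.9°, sin 26.9°) = (0.892, 0.452) and n = (−sin 26.9°, cos 26.9°) = (-0.452, 0.892). B is at the origin and D lies 34.3 along u from B, so D = 34.3·u = (30.6, 15.5). Tangency of A1 to both parallel lines with radius 13.7 puts R and S at B ± 13.7·n: R = (-6.20, 12.2), S = (6.20, -12.2). Equal radii place E and N the same way about D: E = D + 13.7·n = (24.4, 27.7), N = D − 13.7·n = (36.8, 3.30). Then |BN| = |N − B| = 36.9.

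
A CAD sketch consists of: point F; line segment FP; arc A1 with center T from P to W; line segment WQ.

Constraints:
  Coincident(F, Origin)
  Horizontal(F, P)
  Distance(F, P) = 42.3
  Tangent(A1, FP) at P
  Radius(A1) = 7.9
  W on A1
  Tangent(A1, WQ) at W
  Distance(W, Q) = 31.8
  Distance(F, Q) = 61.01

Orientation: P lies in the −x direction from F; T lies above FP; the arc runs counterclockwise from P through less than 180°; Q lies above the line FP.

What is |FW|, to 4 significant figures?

36.43

Checks: |TW| = 7.900 ✓; ∠(TW, WQ) = 90.00° ✓; |WQ| = 31.80 ✓; |FQ| = 61.01 ✓.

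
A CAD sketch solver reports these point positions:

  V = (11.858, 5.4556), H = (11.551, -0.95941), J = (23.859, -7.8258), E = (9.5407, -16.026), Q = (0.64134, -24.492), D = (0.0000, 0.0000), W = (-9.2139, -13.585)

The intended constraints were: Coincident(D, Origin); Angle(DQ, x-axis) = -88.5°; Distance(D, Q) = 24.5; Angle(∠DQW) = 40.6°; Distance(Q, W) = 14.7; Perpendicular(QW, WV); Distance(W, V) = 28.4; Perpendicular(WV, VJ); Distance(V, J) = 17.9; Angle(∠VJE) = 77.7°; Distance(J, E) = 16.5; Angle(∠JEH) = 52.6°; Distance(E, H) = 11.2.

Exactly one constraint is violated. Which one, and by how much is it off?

Distance(E, H) = 11.2 — off by 4.00.

D = (0.00, 0.00) ✓; DQ at -88.50° ✓; |DQ| = 24.50 ✓; ∠DQW = 40.60° ✓; |QW| = 14.70 ✓; ∠(QW, WV) = 90.00° ✓; |WV| = 28.40 ✓; ∠(WV, VJ) = 90.00° ✓; |VJ| = 17.90 ✓; ∠VJE = 77.70° ✓; |JE| = 16.50 ✓; ∠JEH = 52.60° ✓; |EH| = 15.20 ✗.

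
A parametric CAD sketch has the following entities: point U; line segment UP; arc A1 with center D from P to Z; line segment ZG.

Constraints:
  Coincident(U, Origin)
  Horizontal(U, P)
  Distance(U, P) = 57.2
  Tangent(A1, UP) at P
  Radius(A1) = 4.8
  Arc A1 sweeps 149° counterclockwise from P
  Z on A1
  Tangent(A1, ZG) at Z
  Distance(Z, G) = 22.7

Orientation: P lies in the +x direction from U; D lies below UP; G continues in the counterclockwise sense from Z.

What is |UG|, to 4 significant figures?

76.99

U is at the origin; U and P share the same y with |UP| = 57.2 and P on the +x side, so P = (57.20, 0.000). Tangency of A1 to UP means the radius DP is perpendicular to UP, so D = P + (0, -4.8) = (57.20, -4.800). On A1, P sits at bearing 90° from D; a 149° counterclockwise sweep puts Z at bearing 239°, so Z = D + 4.8·(cos 239°, sin 239°) = (54.73, -8.914). The tangent condition forces DZ to be normal to ZG, so ZG runs along (−sin 239°, cos 239°); with |ZG| = 22.7, G = (74.19, -20.61). Then |UG| = |G − U| = 76.99.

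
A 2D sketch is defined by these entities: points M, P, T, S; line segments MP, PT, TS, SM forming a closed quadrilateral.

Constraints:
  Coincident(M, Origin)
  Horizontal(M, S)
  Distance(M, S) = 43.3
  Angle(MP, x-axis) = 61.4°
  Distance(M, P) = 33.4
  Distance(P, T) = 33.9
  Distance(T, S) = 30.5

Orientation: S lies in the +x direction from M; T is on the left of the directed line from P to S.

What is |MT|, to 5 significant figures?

58.098

M is at the origin; MS is horizontal with |MS| = 43.3 and S in +x, so S = (43.3, 0). MP runs at 61.4° with |MP| = 33.4, so P = (15.988, 29.325). T is determined by |PT| = 33.9 and |TS| = 30.5 together: it lies at the intersection of circle(P, 33.9) and circle(S, 30.5). With |PS| = 40.073, the foot of the radical line on PS is 22.769 from P and the perpendicular offset is √(33.9² − 22.769²) = 25.116. Taking the left-of-PS solution: T = (49.885, 29.781).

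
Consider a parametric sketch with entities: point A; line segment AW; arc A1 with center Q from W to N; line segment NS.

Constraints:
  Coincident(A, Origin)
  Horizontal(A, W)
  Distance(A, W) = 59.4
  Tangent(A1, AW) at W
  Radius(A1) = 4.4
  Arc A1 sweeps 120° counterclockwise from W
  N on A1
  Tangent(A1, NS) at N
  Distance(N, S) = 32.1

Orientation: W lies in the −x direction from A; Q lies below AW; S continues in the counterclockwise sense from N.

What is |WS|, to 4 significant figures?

36.51

A is at the origin; AW is horizontal with |AW| = 59.4 and W on the −x side, so W = (-59.40, 0.000). A1 meets AW tangentially, so QW is at right angles to AW, so Q = W + (0, -4.4) = (-59.40, -4.400). On A1, W sits at bearing 90° from Q; a 120° counterclockwise sweep puts N at bearing 210°, so N = Q + 4.4·(cos 210°, sin 210°) = (-63.21, -6.600). The tangent condition forces QN to be normal to NS, so NS runs along (−sin 210°, cos 210°); with |NS| = 32.1, S = (-47.16, -34.40). Then |WS| = |S − W| = 36.51.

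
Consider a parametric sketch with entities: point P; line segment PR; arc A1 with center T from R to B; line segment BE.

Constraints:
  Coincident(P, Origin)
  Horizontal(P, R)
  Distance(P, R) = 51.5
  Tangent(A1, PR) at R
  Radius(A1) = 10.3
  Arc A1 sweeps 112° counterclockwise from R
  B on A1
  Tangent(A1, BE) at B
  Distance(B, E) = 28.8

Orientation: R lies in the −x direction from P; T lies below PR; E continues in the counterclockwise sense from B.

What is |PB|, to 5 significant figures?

62.670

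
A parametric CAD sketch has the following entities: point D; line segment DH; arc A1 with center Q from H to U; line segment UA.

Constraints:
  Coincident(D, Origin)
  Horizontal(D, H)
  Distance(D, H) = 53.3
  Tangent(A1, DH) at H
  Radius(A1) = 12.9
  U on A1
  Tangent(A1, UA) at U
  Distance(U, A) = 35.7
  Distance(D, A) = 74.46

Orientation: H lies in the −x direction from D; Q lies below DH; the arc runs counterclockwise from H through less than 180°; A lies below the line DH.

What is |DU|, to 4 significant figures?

67.71

D is at the origin; DH is horizontal with |DH| = 53.3 and H on the −x side, so H = (-53.30, 0.000). The tangent condition forces QH to be normal to DH, so Q = H + (0, -12.9) = (-53.30, -12.90). Since QU ⟂ UA (tangency), |QA| = √(12.9² + 35.7²) = 37.96 regardless of where U sits on A1. So A lies on both circle(D, 74.46) and circle(Q, 37.96); the below-DH intersection is A = (-54.40, -50.84). U is the foot of the tangent from A: U = (-65.55, -16.93).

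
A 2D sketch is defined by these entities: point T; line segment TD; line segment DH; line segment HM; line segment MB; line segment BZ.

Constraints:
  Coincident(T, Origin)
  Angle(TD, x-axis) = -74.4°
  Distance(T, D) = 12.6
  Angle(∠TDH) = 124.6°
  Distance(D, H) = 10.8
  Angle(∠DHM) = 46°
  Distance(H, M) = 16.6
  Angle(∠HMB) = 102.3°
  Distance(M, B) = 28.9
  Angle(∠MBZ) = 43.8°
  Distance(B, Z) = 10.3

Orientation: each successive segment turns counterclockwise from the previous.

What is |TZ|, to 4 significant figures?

17.73

T is at the origin; TD runs at -74.4° with length 12.6, so D = (3.388, -12.14). ∠TDH = 124.6° gives DH at -19.00° from the x-axis; with |DH| = 10.8, H = (13.60, -15.65). ∠DHM = 46.0° gives HM at 115.0° from the x-axis; with |HM| = 16.6, M = (6.585, -0.6073). ∠HMB = 102.3° gives MB at -167.3° from the x-axis; with |MB| = 28.9, B = (-21.61, -6.961). ∠MBZ = 43.8° gives BZ at -31.10° from the x-axis; with |BZ| = 10.3, Z = (-12.79, -12.28). Then |TZ| = |Z − T| = 17.73.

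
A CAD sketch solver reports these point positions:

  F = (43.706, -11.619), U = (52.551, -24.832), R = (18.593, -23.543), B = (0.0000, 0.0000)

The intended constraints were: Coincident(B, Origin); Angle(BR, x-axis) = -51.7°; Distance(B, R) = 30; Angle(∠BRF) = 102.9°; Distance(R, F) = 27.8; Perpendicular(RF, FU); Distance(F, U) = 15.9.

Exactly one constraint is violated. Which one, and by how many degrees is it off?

Perpendicular(RF, FU) — off by 8.40°.

B = (0.00, 0.00) ✓; BR at -51.70° ✓; |BR| = 30.00 ✓; ∠BRF = 102.9° ✓; |RF| = 27.80 ✓; ∠(RF, FU) = 81.60° ✗; |FU| = 15.90 ✓.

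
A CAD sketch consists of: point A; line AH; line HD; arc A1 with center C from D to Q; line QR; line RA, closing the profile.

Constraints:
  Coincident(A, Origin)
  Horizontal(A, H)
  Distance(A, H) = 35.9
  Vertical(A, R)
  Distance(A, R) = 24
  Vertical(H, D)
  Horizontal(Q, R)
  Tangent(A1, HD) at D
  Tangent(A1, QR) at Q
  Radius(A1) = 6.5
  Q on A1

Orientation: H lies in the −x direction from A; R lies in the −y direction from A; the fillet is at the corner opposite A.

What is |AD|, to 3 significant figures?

39.9

A is at the origin; AH is horizontal with |AH| = 35.9 and H on the −x side, so H = (-35.9, 0.00). AR is vertical with |AR| = 24.0 and R on the −y side, so R = (0.00, -24.0). The virtual corner opposite A is at (-35.9, -24.0). Since A1 is tangent to HD there, CD ⟂ HD and A1 meets QR tangentially, so CQ is at right angles to QR, with radius 6.5, so the center C sits 6.5 in from both sides at C = (-29.4, -17.5). That places the tangent points at D = (-35.9, -17.5) on HD and Q = (-29.4, -24.0) on QR. Then |AD| = |D − A| = 39.9.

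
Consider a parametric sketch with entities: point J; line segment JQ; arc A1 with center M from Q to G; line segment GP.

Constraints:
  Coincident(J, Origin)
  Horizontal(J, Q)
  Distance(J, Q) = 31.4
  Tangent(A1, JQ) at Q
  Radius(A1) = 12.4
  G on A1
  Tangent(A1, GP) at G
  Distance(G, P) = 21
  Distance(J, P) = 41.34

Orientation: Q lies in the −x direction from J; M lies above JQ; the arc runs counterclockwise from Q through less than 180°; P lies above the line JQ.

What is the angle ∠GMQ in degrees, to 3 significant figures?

98.1°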